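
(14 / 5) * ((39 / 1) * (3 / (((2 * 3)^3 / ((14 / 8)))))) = 637 / 240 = 2.65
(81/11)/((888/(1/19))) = 27/61864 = 0.00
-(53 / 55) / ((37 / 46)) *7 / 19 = -0.44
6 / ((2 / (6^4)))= 3888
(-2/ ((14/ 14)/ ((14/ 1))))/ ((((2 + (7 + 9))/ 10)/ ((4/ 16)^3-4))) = 2975/ 48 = 61.98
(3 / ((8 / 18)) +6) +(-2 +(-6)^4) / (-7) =-4819 / 28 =-172.11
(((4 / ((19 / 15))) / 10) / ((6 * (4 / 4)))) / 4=1 / 76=0.01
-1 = -1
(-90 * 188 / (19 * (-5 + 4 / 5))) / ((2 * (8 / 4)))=7050 / 133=53.01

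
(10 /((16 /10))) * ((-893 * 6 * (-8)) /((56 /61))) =4085475 /14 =291819.64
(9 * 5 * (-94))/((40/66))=-13959/2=-6979.50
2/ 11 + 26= 288/ 11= 26.18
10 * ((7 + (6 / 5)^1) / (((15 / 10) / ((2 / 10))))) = 10.93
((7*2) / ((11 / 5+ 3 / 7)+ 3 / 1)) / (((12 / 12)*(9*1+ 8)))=490 / 3349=0.15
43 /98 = 0.44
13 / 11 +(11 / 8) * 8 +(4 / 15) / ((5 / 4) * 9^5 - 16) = 593313986 / 48704865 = 12.18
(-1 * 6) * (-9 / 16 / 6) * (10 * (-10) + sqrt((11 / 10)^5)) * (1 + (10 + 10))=-4725 / 4 + 22869 * sqrt(110) / 16000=-1166.26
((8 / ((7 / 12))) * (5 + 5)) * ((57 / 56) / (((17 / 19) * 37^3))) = 129960 / 42193949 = 0.00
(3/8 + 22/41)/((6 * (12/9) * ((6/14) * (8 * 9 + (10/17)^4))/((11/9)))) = 174809453/38795798016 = 0.00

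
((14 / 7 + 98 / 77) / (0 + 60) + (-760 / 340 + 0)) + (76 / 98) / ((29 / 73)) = -303729 / 1328635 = -0.23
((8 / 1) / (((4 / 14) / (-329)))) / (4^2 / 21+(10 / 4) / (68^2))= -1789044096 / 148073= -12082.18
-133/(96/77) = -10241/96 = -106.68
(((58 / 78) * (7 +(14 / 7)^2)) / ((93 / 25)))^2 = 63600625 / 13155129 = 4.83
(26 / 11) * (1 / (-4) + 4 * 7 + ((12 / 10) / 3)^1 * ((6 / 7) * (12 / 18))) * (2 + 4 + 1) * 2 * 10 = 101842 / 11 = 9258.36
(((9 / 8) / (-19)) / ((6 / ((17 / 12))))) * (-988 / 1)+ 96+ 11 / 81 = 109.95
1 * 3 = 3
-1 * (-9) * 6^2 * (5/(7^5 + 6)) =1620/16813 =0.10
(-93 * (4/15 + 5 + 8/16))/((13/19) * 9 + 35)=-101897/7820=-13.03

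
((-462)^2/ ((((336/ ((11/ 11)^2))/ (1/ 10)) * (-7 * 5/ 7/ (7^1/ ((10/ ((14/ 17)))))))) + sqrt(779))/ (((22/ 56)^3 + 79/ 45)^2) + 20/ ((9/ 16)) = 975827865600 * sqrt(779)/ 3218805574609 + 82084040802055232/ 2462386264575885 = 41.80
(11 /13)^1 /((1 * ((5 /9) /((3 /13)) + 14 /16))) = 2376 /9217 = 0.26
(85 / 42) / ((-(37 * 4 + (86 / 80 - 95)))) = -0.04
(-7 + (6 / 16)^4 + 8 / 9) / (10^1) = -224551 / 368640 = -0.61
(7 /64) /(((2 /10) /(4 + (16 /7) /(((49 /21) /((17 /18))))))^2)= 819025 /12348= 66.33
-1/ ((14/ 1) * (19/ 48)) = -0.18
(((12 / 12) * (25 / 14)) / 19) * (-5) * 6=-375 / 133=-2.82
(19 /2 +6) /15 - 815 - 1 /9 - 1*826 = -147607 /90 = -1640.08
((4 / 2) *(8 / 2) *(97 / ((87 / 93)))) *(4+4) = 192448 / 29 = 6636.14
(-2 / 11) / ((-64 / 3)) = 3 / 352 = 0.01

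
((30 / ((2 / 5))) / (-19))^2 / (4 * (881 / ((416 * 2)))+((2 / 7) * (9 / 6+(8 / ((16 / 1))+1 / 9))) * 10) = 73710000 / 48570023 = 1.52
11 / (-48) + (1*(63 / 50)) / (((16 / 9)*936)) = -57011 / 249600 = -0.23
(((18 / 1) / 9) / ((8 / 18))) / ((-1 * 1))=-9 / 2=-4.50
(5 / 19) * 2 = 10 / 19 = 0.53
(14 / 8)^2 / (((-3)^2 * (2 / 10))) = 245 / 144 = 1.70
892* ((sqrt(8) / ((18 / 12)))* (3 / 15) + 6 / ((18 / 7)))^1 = 3568* sqrt(2) / 15 + 6244 / 3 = 2417.73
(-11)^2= 121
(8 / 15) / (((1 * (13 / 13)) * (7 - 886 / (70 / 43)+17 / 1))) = -56 / 54627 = -0.00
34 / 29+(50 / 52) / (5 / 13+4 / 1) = 4601 / 3306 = 1.39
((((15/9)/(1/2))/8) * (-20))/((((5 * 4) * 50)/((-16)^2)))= -32/15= -2.13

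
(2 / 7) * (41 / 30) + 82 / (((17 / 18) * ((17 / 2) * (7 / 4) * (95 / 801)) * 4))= 1045541 / 82365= 12.69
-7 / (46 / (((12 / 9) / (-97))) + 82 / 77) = 1078 / 515197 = 0.00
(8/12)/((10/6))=2/5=0.40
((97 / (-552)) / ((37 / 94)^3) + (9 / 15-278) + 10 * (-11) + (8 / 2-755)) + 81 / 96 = -637743162473 / 559209120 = -1140.44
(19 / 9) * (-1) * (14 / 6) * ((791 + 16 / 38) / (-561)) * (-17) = -9569 / 81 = -118.14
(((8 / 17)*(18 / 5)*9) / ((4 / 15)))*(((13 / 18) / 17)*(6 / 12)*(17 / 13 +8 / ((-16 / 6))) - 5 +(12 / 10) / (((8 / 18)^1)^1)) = -192996 / 1445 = -133.56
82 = 82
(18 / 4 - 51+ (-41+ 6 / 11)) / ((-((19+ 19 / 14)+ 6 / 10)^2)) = 4686850 / 23672979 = 0.20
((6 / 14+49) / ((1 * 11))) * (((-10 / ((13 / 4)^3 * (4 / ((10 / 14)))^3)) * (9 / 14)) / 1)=-1946250 / 406174769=-0.00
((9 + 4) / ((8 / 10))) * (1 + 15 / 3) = 195 / 2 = 97.50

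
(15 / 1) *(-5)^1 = -75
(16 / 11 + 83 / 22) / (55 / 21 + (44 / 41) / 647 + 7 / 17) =1089065985 / 631794284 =1.72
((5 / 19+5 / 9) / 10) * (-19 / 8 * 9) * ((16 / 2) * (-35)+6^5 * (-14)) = 191002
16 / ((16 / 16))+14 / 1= 30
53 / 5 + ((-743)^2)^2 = 1523790492058 / 5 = 304758098411.60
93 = 93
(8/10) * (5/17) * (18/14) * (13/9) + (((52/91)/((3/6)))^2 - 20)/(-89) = 0.65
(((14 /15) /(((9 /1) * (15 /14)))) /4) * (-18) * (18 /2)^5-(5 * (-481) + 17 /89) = -51874342 /2225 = -23314.31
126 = 126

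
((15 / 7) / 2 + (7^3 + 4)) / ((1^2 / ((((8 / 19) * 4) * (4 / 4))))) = 77968 / 133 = 586.23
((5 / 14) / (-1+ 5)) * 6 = 15 / 28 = 0.54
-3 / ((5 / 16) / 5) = -48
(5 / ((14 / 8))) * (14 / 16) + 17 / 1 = 39 / 2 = 19.50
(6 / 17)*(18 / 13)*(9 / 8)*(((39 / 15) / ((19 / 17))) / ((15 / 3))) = 243 / 950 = 0.26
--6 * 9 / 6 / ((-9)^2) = 1 / 9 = 0.11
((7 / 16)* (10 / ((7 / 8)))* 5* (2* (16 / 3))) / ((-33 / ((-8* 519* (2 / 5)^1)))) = 13420.61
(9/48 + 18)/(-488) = -0.04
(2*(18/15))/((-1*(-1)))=12/5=2.40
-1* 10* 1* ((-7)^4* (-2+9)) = -168070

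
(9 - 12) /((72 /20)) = -5 /6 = -0.83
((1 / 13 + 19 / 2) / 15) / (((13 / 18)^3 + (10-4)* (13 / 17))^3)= 40443376533486336 / 7752777087354398125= 0.01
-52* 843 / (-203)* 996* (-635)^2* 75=1320380101170000 / 203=6504335473743.84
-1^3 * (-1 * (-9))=-9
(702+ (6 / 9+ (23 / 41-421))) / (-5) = -34714 / 615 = -56.45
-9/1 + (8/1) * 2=7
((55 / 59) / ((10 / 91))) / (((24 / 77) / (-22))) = -598.76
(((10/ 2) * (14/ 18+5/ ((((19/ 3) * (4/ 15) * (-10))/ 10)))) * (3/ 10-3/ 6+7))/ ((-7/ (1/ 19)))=25381/ 45486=0.56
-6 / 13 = -0.46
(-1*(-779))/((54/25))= 360.65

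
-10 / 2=-5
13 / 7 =1.86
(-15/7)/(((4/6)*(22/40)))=-450/77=-5.84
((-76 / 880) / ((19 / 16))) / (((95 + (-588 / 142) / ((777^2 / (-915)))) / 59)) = -22938964 / 507898325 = -0.05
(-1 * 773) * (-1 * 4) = 3092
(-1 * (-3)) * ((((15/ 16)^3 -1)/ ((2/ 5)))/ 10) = -2163/ 16384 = -0.13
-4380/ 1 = -4380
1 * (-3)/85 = -0.04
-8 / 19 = -0.42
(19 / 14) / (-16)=-19 / 224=-0.08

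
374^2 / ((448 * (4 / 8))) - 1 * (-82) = 39561 / 56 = 706.45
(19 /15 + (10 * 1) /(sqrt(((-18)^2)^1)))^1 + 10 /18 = 107 /45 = 2.38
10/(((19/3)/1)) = 30/19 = 1.58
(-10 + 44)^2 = 1156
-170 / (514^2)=-85 / 132098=-0.00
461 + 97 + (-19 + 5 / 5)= 540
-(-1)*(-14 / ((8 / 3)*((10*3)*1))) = -7 / 40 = -0.18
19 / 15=1.27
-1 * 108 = -108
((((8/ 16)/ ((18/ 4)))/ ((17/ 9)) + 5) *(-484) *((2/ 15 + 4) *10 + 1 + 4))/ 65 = -5785736/ 3315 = -1745.32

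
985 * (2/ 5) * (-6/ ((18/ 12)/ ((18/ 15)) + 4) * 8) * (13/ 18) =-163904/ 63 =-2601.65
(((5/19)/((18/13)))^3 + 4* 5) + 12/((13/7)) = 26.47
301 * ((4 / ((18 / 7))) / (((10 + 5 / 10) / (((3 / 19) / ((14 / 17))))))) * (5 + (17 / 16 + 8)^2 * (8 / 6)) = 16071035 / 16416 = 978.99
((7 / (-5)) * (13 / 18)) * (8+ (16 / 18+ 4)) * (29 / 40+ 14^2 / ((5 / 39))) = -161456659 / 8100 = -19932.92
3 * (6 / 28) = 9 / 14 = 0.64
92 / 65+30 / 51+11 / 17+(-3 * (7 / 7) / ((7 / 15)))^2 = 2381146 / 54145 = 43.98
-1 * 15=-15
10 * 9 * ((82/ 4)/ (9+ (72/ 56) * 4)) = 1435/ 11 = 130.45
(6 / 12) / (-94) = -0.01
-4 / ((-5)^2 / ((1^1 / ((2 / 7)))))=-14 / 25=-0.56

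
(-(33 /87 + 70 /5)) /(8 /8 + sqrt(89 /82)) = 34194 /203-417 * sqrt(7298) /203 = -7.04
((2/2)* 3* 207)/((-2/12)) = -3726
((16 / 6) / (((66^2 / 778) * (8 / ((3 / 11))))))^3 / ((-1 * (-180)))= 58863869 / 2475279168104160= 0.00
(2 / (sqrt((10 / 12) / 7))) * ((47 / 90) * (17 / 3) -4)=-6.03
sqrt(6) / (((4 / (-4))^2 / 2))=2 *sqrt(6)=4.90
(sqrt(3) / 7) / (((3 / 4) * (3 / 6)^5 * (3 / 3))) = 128 * sqrt(3) / 21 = 10.56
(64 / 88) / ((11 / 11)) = 8 / 11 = 0.73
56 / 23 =2.43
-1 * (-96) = 96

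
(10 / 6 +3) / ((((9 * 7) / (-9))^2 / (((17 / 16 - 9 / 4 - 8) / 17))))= -7 / 136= -0.05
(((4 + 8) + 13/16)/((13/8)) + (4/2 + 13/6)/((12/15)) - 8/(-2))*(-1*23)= -122659/312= -393.14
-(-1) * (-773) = -773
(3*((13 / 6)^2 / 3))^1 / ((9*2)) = 169 / 648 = 0.26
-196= -196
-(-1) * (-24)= -24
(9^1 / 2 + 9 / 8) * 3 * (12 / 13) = 405 / 26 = 15.58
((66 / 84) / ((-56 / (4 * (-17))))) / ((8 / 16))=187 / 98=1.91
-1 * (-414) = 414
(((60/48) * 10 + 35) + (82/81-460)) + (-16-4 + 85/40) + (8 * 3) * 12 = -91603/648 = -141.36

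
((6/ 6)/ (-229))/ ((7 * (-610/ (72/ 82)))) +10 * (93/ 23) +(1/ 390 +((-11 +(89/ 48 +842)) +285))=111077542835411/ 95897743760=1158.29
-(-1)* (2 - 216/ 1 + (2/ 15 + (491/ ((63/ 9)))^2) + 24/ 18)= 3460003/ 735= 4707.49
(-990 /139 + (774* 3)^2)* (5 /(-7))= -535316490 /139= -3851197.77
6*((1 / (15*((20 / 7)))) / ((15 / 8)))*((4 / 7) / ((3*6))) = 8 / 3375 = 0.00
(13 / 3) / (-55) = -13 / 165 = -0.08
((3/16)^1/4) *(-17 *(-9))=459/64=7.17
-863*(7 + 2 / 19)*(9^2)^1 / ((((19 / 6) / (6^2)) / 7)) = -14268600360 / 361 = -39525208.75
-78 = -78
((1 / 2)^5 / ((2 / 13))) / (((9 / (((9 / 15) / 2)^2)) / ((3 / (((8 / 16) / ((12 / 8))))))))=117 / 6400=0.02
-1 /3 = -0.33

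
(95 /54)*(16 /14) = 2.01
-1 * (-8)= 8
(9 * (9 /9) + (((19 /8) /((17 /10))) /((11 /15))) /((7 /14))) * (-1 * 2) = -4791 /187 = -25.62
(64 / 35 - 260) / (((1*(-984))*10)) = 753 / 28700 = 0.03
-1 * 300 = -300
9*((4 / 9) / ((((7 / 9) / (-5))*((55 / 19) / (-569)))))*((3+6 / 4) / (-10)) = -2274.52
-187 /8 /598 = -187 /4784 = -0.04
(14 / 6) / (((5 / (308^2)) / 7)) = 4648336 / 15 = 309889.07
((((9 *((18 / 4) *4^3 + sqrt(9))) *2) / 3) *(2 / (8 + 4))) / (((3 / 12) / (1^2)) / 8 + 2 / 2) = 3104 / 11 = 282.18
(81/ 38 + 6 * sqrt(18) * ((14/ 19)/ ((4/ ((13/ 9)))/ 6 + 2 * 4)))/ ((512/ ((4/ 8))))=81/ 38912 + 819 * sqrt(2)/ 535040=0.00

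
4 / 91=0.04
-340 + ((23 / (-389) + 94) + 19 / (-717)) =-68636480 / 278913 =-246.09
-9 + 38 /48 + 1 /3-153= -1287 /8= -160.88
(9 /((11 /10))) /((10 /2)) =18 /11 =1.64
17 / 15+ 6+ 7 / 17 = 1924 / 255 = 7.55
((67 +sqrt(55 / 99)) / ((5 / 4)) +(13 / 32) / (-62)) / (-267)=-531647 / 2648640-4 * sqrt(5) / 4005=-0.20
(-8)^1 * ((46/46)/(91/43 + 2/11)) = -3784/1087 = -3.48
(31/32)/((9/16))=31/18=1.72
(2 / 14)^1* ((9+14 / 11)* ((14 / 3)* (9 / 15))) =226 / 55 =4.11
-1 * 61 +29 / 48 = -2899 / 48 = -60.40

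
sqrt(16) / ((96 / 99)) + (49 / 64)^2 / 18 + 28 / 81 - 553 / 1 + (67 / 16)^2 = -530.96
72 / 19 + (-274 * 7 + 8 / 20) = -181812 / 95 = -1913.81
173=173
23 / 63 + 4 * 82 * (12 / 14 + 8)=183047 / 63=2905.51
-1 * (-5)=5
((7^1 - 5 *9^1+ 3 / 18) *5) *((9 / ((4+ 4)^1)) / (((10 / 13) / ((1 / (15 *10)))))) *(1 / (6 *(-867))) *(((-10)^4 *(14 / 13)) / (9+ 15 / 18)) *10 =198625 / 51153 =3.88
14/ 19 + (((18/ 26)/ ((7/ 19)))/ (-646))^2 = 134021243/ 181883884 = 0.74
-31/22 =-1.41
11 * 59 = 649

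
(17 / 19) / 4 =17 / 76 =0.22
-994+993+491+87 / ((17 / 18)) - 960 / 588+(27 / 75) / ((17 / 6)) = 12091246 / 20825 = 580.61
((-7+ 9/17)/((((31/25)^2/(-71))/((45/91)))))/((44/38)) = 189703125/1486667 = 127.60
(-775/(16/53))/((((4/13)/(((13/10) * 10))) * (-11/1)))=6941675/704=9860.33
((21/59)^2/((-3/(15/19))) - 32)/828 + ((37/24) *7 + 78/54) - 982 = -969.80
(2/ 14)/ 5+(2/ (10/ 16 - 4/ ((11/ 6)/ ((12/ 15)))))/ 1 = -30307/ 17255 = -1.76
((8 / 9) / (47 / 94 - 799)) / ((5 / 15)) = -16 / 4791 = -0.00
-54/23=-2.35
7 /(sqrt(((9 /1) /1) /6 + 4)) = 7*sqrt(22) /11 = 2.98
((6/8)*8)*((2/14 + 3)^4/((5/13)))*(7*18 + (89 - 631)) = -7601138688/12005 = -633164.41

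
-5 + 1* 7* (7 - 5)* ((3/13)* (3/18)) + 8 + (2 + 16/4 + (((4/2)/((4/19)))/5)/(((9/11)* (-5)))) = 53083/5850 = 9.07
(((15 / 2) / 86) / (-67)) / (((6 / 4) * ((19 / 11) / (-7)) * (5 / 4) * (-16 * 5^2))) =-77 / 10947800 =-0.00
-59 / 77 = -0.77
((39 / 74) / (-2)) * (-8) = 78 / 37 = 2.11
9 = 9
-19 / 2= -9.50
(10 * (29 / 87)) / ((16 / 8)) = 5 / 3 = 1.67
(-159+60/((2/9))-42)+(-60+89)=98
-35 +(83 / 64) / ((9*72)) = -35.00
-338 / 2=-169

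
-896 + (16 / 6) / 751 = -2018680 / 2253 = -896.00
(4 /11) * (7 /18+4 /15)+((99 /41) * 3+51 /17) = 212738 /20295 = 10.48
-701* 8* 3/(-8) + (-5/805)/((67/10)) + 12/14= 22694297/10787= 2103.86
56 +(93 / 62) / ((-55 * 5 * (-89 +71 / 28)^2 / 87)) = 10029223232 / 179093475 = 56.00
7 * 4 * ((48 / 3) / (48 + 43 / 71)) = 9.22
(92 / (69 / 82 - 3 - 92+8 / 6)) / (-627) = 7544 / 4772515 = 0.00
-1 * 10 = -10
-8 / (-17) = 8 / 17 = 0.47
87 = 87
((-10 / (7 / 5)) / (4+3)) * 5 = -250 / 49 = -5.10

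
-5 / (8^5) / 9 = -5 / 294912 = -0.00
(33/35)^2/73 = 1089/89425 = 0.01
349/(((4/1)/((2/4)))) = 349/8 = 43.62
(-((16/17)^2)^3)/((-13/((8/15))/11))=1476395008/4706825955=0.31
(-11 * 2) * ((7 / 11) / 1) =-14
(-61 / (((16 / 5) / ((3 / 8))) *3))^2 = 93025 / 16384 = 5.68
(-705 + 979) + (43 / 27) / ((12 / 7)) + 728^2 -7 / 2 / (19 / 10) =3264262627 / 6156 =530257.09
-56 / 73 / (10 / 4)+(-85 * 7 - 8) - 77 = -248312 / 365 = -680.31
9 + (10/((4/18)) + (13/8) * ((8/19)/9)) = 9247/171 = 54.08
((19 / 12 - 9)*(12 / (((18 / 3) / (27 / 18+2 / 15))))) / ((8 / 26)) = -56693 / 720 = -78.74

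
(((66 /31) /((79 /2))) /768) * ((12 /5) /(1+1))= 33 /391840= 0.00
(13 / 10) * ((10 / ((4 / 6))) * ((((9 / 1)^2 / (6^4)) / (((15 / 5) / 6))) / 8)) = 39 / 128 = 0.30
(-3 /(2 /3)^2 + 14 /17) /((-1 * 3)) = 403 /204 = 1.98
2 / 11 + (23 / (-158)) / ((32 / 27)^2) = 139147 / 1779712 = 0.08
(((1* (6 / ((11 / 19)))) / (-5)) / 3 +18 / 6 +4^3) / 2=3647 / 110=33.15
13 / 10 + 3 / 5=19 / 10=1.90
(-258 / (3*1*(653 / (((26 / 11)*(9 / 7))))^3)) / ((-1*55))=1101909744 / 6991565148592255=0.00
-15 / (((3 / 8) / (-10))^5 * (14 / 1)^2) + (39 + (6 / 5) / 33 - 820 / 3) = 225228854143 / 218295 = 1031763.69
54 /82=27 /41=0.66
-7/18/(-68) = 7/1224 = 0.01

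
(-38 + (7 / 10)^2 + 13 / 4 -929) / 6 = -48163 / 300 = -160.54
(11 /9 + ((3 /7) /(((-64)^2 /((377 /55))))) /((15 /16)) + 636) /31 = 2826211393 /137491200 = 20.56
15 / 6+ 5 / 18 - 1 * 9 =-6.22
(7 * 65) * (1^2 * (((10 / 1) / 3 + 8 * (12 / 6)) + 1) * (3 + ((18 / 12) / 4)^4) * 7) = 801037055 / 4096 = 195565.69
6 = 6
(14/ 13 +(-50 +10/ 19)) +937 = 219485/ 247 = 888.60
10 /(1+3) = 5 /2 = 2.50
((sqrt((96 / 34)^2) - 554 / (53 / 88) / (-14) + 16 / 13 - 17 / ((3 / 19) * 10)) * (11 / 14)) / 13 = 1596124937 / 447670860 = 3.57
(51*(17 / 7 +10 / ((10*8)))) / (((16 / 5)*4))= 36465 / 3584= 10.17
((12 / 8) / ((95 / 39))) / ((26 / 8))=18 / 95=0.19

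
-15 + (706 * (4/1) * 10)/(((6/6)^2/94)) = 2654545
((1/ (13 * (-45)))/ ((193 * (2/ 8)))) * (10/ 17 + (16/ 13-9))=2116/ 8317335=0.00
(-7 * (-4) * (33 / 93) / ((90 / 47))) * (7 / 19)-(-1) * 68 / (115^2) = 134372038 / 70105725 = 1.92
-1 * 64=-64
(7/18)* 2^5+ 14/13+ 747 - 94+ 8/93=2417785/3627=666.61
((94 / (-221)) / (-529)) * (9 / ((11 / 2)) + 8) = 9964 / 1285999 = 0.01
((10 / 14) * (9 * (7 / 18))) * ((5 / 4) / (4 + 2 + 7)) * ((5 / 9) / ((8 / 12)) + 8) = 1325 / 624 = 2.12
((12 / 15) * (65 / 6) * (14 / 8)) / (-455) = -1 / 30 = -0.03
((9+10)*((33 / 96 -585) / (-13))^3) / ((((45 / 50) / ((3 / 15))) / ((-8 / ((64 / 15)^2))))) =-3110608358043775 / 18429771776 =-168781.71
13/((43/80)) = 1040/43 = 24.19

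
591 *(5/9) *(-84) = -27580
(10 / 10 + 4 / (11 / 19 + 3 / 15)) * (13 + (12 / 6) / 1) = 3405 / 37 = 92.03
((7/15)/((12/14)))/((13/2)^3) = 196/98865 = 0.00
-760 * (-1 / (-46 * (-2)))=190 / 23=8.26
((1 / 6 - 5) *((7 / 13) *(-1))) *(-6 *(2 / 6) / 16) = -203 / 624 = -0.33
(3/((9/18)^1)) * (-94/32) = -141/8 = -17.62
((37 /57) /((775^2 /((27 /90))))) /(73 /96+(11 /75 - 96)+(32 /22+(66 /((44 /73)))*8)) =19536 /47140965234125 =0.00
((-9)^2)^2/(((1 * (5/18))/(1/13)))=118098/65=1816.89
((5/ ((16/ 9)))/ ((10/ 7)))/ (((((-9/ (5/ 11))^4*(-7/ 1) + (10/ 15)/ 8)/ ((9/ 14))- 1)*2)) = -1063125/ 1807458392416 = -0.00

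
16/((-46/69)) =-24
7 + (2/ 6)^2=64/ 9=7.11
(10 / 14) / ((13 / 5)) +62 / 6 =2896 / 273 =10.61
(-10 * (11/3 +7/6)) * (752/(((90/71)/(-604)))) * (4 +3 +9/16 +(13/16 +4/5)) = 21451477364/135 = 158899832.33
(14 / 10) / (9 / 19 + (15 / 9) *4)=399 / 2035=0.20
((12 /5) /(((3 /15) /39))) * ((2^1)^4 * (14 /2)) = 52416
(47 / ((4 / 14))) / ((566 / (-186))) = -30597 / 566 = -54.06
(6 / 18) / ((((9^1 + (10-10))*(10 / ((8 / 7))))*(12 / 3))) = 1 / 945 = 0.00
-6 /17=-0.35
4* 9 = 36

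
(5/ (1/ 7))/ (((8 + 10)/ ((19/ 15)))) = 133/ 54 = 2.46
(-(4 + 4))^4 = 4096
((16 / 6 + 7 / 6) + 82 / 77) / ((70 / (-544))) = -307768 / 8085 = -38.07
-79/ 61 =-1.30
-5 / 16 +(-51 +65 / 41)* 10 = -324365 / 656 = -494.46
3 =3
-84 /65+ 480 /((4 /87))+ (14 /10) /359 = 48717467 /4667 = 10438.71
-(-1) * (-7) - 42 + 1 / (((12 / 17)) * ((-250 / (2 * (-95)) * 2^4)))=-234877 / 4800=-48.93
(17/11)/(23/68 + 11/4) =0.50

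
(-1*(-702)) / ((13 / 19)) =1026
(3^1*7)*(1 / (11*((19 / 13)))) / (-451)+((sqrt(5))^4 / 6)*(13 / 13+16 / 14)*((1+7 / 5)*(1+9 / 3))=56553489 / 659813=85.71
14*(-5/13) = -70/13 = -5.38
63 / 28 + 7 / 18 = 95 / 36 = 2.64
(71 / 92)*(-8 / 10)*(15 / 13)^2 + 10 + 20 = 113415 / 3887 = 29.18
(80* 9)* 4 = 2880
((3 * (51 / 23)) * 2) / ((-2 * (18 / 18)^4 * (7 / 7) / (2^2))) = -612 / 23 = -26.61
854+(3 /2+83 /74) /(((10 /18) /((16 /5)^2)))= 4173238 /4625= 902.32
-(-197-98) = 295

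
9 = 9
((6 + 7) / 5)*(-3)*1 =-39 / 5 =-7.80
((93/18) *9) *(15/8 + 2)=2883/16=180.19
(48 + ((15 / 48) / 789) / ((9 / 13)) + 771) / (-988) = -376727 / 454464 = -0.83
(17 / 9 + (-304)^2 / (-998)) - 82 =-775651 / 4491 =-172.71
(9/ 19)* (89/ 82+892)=423.04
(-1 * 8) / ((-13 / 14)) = 112 / 13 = 8.62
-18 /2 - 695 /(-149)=-4.34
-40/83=-0.48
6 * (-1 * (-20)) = 120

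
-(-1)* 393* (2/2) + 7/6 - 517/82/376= 775687/1968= 394.15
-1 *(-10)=10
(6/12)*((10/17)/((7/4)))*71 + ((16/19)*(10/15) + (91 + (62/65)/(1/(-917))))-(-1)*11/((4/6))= -665471699/881790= -754.68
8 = 8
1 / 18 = 0.06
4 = 4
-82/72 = -41/36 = -1.14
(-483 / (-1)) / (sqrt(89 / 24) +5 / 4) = -28980 / 103 +1932* sqrt(534) / 103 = 152.09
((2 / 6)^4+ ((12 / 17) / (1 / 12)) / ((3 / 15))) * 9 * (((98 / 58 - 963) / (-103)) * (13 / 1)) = 21142145518 / 457011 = 46261.79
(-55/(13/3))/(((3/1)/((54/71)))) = -2970/923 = -3.22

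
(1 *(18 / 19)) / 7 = 18 / 133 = 0.14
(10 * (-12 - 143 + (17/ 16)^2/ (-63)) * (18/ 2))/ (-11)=12500645/ 9856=1268.33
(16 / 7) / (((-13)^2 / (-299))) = -368 / 91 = -4.04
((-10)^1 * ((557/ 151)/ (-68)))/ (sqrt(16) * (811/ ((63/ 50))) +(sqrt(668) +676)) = 8982769635/ 53824180432342 - 11053665 * sqrt(167)/ 107648360864684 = 0.00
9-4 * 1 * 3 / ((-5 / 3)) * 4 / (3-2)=189 / 5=37.80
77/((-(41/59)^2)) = -268037/1681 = -159.45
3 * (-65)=-195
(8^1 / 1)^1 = 8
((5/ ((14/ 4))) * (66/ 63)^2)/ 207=4840/ 639009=0.01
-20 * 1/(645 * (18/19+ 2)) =-0.01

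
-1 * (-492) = 492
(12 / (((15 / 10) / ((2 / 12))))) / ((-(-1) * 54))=2 / 81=0.02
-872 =-872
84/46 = 42/23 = 1.83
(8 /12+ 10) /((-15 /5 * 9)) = -32 /81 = -0.40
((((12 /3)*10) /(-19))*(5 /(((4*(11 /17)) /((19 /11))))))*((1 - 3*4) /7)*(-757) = -643450 /77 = -8356.49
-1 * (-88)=88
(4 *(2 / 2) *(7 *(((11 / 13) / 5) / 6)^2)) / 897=847 / 34108425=0.00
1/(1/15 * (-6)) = -5/2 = -2.50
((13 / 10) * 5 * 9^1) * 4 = 234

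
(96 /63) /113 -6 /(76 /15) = -105569 /90174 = -1.17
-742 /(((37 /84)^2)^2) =-36942054912 /1874161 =-19711.25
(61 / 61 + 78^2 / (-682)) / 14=-2701 / 4774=-0.57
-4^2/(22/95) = -760/11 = -69.09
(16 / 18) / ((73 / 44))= 352 / 657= 0.54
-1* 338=-338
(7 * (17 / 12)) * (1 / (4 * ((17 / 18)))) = 21 / 8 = 2.62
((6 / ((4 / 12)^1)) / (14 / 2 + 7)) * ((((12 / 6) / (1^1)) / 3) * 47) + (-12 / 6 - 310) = -1902 / 7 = -271.71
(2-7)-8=-13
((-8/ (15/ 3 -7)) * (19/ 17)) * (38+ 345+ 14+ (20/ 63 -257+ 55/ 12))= 647.79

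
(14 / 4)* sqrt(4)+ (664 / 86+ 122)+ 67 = 8760 / 43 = 203.72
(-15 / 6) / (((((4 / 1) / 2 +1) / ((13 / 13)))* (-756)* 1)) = 5 / 4536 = 0.00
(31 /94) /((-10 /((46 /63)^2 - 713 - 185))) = 55211713 /1865430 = 29.60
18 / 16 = 9 / 8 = 1.12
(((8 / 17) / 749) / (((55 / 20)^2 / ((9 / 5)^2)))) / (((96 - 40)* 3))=0.00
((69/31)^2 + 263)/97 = 257504/93217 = 2.76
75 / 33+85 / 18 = 1385 / 198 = 6.99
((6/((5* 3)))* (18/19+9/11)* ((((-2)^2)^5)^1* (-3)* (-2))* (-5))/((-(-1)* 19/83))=-376344576/3971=-94773.25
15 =15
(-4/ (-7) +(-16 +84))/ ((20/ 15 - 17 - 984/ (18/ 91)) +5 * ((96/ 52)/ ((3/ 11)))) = -18720/ 1353121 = -0.01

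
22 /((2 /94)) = 1034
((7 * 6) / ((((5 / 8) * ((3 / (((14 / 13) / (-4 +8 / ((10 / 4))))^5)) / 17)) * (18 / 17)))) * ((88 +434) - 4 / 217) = -171930515378125 / 207181494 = -829854.60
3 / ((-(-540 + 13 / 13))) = 3 / 539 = 0.01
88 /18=44 /9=4.89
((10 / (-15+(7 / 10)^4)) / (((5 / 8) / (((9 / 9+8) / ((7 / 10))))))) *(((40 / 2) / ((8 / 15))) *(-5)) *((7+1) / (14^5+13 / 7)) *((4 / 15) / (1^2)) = 640000000 / 61741990091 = 0.01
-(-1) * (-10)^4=10000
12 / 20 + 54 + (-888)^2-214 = 788384.60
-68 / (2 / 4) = -136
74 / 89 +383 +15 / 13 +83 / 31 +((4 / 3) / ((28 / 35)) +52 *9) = 92249500 / 107601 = 857.33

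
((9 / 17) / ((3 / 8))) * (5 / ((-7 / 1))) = -120 / 119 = -1.01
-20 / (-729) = 20 / 729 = 0.03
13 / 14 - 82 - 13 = -1317 / 14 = -94.07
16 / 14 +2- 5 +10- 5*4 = -83 / 7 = -11.86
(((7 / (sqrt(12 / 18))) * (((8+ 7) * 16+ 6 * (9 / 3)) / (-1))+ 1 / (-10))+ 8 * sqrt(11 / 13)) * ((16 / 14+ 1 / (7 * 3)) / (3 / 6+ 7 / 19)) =-40850 * sqrt(6) / 33 -95 / 693+ 7600 * sqrt(143) / 9009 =-3022.22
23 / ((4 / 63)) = 362.25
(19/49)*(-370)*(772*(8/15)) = -8683456/147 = -59071.13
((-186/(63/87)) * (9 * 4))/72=-899/7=-128.43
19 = 19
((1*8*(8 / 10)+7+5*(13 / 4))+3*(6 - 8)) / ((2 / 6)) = 1419 / 20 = 70.95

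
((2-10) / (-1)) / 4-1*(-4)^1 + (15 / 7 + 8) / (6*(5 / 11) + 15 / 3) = 4351 / 595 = 7.31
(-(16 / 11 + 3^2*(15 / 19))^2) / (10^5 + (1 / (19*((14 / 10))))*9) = -22403647 / 30576803455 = -0.00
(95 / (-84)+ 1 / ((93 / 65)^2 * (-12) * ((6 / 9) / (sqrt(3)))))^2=401375 * sqrt(3) / 2906064+ 100892004925 / 78196370112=1.53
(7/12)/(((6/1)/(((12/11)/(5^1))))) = 7/330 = 0.02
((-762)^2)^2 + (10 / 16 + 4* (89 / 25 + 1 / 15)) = 202288472850679 / 600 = 337147454751.13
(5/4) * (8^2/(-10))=-8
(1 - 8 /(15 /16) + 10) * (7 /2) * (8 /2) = 518 /15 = 34.53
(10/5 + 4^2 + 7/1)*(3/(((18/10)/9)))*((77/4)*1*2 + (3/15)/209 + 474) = 80334525/418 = 192187.86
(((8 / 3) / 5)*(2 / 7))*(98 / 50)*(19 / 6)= 1064 / 1125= 0.95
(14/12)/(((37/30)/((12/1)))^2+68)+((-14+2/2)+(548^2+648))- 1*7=378923665244/1259167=300932.02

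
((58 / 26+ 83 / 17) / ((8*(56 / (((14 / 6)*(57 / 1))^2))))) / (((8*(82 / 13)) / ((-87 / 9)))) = -53.80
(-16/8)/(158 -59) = -2/99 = -0.02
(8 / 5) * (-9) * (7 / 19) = -504 / 95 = -5.31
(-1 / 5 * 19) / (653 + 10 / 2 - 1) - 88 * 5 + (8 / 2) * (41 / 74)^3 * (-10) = -446.81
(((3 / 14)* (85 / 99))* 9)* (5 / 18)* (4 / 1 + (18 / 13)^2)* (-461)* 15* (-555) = 135922968750 / 13013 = 10445167.81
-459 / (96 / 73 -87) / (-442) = -219 / 18070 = -0.01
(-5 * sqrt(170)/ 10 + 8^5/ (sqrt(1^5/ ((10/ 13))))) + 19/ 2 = -sqrt(170)/ 2 + 19/ 2 + 32768 * sqrt(130)/ 13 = 28742.42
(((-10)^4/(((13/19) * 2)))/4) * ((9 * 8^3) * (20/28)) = 547200000/91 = 6013186.81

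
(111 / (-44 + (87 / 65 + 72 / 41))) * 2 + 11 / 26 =-14183237 / 2834338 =-5.00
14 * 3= 42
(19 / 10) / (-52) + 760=395181 / 520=759.96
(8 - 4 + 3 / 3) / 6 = 5 / 6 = 0.83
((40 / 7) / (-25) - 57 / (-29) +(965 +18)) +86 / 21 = 430142 / 435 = 988.83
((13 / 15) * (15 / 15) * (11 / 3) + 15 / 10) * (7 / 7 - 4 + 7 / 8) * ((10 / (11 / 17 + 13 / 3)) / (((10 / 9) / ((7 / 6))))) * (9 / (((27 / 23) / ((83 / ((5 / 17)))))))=-27639668399 / 609600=-45340.66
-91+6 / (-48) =-729 / 8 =-91.12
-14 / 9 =-1.56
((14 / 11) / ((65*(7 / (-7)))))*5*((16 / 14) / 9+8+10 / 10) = -1150 / 1287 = -0.89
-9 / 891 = -1 / 99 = -0.01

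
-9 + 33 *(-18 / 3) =-207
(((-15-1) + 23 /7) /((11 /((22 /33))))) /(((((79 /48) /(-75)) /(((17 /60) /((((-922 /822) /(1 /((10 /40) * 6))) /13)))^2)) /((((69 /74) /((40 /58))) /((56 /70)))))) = 54417867923627 /191329255964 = 284.42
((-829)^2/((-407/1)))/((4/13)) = -8934133/1628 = -5487.80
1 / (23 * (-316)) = -1 / 7268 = -0.00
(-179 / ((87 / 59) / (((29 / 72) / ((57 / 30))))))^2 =2788368025 / 4210704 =662.21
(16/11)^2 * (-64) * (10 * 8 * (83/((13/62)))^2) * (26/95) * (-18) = 249909051654144/29887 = 8361797826.95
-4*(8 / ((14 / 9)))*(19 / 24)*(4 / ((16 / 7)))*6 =-171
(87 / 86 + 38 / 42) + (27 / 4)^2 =685975 / 14448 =47.48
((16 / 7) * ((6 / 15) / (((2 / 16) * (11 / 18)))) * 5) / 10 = 2304 / 385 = 5.98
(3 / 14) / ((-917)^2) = 0.00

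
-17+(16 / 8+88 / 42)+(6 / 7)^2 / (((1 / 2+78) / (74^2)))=38.35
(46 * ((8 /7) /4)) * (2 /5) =184 /35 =5.26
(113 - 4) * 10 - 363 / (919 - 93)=899977 / 826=1089.56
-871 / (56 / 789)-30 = -688899 / 56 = -12301.77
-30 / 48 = -5 / 8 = -0.62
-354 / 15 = -118 / 5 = -23.60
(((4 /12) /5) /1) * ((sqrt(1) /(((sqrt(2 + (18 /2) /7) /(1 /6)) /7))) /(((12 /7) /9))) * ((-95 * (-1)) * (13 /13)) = 931 * sqrt(161) /552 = 21.40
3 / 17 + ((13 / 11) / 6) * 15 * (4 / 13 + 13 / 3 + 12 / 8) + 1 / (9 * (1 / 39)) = 16945 / 748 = 22.65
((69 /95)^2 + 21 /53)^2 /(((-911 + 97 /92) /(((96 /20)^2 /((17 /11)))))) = -0.01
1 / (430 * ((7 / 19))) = 19 / 3010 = 0.01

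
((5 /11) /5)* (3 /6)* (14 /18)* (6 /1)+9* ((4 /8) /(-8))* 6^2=-2645 /132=-20.04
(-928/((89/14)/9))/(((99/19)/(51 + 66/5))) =-79238208/4895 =-16187.58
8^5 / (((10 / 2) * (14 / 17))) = 7957.94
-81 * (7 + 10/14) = -4374/7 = -624.86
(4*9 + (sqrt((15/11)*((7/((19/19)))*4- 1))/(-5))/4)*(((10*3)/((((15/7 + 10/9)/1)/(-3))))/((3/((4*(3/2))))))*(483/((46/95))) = -81443880/41 + 2036097*sqrt(55)/902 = -1969695.41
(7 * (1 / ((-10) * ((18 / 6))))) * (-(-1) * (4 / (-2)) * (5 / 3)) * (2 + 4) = 14 / 3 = 4.67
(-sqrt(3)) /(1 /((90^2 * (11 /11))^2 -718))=-65609282 * sqrt(3)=-113638609.87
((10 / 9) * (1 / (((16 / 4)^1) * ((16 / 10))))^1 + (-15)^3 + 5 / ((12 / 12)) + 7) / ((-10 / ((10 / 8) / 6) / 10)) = 2421235 / 3456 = 700.59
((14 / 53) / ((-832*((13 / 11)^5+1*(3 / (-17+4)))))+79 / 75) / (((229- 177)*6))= 581895853729 / 172384069478400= 0.00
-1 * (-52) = 52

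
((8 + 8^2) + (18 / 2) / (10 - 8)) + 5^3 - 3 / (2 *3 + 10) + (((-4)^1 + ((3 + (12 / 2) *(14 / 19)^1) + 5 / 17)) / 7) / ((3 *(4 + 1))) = 7283961 / 36176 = 201.35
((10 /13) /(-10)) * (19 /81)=-19 /1053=-0.02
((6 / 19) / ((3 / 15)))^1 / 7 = 30 / 133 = 0.23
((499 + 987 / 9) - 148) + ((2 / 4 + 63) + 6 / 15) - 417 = 3227 / 30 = 107.57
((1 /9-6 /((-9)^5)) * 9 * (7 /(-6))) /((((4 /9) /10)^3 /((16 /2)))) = -1915375 /18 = -106409.72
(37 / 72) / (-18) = -37 / 1296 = -0.03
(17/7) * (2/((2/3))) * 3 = 153/7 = 21.86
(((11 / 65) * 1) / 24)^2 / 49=0.00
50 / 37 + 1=87 / 37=2.35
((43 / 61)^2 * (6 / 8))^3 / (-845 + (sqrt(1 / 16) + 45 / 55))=-1877444825553 / 30609696978352208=-0.00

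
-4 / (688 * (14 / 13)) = -13 / 2408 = -0.01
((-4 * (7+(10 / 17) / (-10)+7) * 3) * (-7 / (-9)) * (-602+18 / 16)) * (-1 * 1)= -2658271 / 34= -78184.44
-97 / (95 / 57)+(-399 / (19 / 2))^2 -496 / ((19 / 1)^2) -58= 2971799 / 1805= 1646.43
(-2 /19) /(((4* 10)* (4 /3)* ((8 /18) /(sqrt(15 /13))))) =-27* sqrt(195) /79040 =-0.00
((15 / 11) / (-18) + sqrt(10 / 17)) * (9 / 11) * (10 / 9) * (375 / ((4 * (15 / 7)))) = -4375 / 1452 + 875 * sqrt(170) / 374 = 27.49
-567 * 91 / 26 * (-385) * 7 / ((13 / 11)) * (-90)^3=-42887436322500 / 13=-3299033563269.23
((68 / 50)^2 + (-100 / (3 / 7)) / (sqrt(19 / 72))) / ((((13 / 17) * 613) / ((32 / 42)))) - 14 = -1463989318 / 104593125 - 54400 * sqrt(38) / 454233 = -14.74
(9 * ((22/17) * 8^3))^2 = 10277093376/289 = 35560876.73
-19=-19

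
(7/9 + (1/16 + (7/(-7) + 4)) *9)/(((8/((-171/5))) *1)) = -77539/640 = -121.15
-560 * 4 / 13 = -2240 / 13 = -172.31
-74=-74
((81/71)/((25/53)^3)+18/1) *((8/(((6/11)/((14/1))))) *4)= 26305489056/1109375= 23711.99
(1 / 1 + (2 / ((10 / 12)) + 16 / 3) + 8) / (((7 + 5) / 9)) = 251 / 20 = 12.55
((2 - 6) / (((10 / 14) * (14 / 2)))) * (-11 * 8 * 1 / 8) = 44 / 5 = 8.80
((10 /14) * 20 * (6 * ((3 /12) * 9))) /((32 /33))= 22275 /112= 198.88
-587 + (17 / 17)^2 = -586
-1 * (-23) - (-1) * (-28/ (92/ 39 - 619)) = 554219/ 24049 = 23.05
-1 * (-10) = 10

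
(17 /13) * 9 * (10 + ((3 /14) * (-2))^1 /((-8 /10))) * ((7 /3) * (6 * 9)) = 406215 /26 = 15623.65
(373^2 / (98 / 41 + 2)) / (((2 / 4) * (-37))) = -5704289 / 3330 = -1713.00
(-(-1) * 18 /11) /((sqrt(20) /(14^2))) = 1764 * sqrt(5) /55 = 71.72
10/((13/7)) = 70/13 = 5.38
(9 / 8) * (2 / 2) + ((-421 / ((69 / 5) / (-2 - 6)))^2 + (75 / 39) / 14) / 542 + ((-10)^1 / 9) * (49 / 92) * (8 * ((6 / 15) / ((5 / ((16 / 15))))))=7792697195197 / 70446612600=110.62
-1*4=-4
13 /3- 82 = -233 /3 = -77.67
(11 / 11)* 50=50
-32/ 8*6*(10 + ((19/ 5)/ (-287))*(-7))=-49656/ 205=-242.22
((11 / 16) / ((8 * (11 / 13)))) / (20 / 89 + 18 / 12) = 1157 / 19648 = 0.06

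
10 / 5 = 2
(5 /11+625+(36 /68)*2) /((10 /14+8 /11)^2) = 63148162 /209457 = 301.49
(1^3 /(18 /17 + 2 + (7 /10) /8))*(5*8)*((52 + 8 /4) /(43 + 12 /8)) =5875200 /380831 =15.43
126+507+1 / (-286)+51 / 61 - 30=10534463 / 17446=603.83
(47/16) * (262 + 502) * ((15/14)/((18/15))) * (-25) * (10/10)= -5610625/112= -50094.87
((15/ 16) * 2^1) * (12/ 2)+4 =61/ 4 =15.25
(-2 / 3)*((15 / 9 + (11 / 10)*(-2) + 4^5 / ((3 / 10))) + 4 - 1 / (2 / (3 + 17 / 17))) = -34148 / 15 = -2276.53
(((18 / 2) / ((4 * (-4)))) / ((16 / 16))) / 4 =-9 / 64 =-0.14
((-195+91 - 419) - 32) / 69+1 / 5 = -902 / 115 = -7.84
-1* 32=-32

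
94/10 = 9.40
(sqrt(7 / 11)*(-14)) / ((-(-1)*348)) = -7*sqrt(77) / 1914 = -0.03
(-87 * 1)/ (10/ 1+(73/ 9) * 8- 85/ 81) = -7047/ 5981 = -1.18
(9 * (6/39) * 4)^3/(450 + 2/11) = 513216/1359943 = 0.38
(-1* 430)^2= 184900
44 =44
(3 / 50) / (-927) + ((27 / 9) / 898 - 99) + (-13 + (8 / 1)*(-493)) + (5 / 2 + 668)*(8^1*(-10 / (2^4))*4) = -60581246287 / 3468525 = -17466.00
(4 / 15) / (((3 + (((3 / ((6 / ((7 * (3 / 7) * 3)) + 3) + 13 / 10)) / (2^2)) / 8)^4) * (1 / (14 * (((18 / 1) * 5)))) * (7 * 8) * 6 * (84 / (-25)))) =-201885450649600 / 2035005428661093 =-0.10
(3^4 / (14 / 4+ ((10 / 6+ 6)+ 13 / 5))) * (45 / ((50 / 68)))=148716 / 413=360.09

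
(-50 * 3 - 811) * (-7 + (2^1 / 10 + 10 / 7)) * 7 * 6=1084008 / 5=216801.60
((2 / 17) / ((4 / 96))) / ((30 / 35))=3.29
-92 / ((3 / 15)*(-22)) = 230 / 11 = 20.91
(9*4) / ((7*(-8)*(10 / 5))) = -9 / 28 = -0.32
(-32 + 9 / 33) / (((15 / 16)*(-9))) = 5584 / 1485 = 3.76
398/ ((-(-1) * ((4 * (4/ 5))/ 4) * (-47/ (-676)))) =7155.53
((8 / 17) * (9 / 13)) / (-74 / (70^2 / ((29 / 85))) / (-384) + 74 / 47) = 15918336000 / 76929871603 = 0.21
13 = 13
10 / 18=5 / 9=0.56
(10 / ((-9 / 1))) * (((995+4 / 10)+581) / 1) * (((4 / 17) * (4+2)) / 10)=-63056 / 255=-247.28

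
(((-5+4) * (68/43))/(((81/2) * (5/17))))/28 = -578/121905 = -0.00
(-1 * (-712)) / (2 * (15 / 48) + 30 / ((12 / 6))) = 5696 / 125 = 45.57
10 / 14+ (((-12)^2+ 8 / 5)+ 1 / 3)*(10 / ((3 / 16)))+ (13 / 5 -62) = 2433194 / 315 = 7724.43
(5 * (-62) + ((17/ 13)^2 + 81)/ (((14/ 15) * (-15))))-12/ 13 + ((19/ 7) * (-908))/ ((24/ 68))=-25906931/ 3549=-7299.78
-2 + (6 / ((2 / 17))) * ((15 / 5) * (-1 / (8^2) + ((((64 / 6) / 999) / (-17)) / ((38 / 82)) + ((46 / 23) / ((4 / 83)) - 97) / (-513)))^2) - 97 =-2451673817591423 / 25086902833152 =-97.73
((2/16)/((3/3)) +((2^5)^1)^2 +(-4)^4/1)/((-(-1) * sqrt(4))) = 10241/16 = 640.06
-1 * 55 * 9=-495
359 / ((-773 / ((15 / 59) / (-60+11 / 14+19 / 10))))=188475 / 91487642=0.00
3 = 3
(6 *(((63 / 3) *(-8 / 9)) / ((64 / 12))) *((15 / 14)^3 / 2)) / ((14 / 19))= -17.53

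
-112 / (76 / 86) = -2408 / 19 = -126.74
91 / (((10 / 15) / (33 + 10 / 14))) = 4602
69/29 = 2.38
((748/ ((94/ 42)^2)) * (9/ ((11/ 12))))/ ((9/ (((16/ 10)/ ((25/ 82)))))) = 236065536/ 276125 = 854.92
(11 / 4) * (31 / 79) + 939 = 297065 / 316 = 940.08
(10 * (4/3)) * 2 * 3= 80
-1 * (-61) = 61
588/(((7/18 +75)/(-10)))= -105840/1357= -78.00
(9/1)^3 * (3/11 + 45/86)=548937/946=580.27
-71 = -71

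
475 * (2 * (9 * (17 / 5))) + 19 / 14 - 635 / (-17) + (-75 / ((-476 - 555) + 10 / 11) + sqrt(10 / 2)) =sqrt(5) + 26166641771 / 898926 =29111.02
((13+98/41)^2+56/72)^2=12925578086656/228886641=56471.53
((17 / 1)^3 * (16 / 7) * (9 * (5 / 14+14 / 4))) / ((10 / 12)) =114610464 / 245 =467797.81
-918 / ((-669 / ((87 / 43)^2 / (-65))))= -2316114 / 26801255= -0.09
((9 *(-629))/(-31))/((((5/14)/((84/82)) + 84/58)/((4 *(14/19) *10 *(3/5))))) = 32434540992/18047549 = 1797.17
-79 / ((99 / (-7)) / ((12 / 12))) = 553 / 99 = 5.59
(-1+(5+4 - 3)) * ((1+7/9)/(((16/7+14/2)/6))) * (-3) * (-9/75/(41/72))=48384/13325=3.63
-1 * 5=-5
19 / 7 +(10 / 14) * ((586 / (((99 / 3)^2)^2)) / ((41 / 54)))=34221877 / 12605901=2.71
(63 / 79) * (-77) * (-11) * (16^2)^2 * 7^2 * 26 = 4455262715904 / 79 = 56395730581.06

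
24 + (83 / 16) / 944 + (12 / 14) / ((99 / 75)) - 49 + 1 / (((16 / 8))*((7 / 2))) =-24.20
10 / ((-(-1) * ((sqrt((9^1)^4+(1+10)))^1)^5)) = 5 * sqrt(1643) / 70963115312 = 0.00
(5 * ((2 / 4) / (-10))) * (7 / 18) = -0.10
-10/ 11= -0.91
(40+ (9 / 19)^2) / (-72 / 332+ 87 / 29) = 1205243 / 83391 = 14.45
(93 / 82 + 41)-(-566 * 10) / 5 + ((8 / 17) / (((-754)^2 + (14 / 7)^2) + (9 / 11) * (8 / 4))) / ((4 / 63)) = 5117881004493 / 4358855386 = 1174.13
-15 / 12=-5 / 4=-1.25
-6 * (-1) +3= 9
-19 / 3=-6.33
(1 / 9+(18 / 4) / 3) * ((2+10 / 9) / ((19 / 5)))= 2030 / 1539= 1.32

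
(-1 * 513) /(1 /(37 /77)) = -18981 /77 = -246.51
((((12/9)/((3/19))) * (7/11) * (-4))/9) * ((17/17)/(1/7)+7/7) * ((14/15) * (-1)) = 238336/13365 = 17.83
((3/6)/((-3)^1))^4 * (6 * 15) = 5/72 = 0.07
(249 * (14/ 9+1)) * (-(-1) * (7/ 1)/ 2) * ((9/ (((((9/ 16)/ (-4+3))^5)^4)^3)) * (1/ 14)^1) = 843227761665483921293628732229557861678666689783889147763536559566902788096/ 599003433304810403471059943169868346577158542512617035467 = 1407717743808651774.17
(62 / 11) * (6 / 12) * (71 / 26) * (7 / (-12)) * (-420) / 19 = 539245 / 5434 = 99.24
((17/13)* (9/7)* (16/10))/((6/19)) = 3876/455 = 8.52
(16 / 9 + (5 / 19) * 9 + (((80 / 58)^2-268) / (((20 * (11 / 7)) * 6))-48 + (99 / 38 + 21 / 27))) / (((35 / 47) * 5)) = -15569650238 / 1384180875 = -11.25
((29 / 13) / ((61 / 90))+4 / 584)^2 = 145811713609 / 13404545284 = 10.88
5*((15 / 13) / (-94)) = -75 / 1222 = -0.06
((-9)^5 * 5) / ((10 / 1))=-59049 / 2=-29524.50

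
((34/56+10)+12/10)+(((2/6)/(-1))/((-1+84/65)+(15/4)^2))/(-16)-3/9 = 71951951/6270180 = 11.48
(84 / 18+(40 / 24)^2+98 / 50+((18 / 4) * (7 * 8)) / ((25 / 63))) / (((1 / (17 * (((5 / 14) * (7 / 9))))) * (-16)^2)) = 11.89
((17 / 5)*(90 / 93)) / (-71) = -102 / 2201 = -0.05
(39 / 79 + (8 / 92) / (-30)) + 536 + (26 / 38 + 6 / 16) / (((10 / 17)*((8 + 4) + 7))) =84471914843 / 157424880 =536.59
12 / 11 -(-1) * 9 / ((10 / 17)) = 1803 / 110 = 16.39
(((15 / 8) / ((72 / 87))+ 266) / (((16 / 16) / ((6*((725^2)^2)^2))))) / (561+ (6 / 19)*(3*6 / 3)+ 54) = 24900189608523677215576171875 / 125024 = 199163277518905787813349.20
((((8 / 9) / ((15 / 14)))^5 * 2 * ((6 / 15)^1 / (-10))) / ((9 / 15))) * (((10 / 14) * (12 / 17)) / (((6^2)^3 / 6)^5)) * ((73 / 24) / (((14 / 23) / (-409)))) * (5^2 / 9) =235541873 / 44642947565657042557272000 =0.00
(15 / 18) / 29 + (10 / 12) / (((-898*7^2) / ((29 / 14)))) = 3075935 / 107188872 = 0.03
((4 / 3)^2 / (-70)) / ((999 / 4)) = -32 / 314685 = -0.00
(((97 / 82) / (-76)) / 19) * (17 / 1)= -1649 / 118408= -0.01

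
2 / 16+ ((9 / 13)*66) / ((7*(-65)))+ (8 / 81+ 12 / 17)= 54032011 / 65159640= 0.83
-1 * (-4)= 4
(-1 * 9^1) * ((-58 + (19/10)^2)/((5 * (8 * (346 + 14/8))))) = 48951/1391000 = 0.04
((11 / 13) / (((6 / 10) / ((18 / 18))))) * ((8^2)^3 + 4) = 369695.90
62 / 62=1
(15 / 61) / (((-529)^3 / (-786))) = 0.00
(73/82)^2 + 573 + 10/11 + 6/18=575.03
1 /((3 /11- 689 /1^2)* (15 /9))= -33 /37880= -0.00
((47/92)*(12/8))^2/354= 6627/3995008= 0.00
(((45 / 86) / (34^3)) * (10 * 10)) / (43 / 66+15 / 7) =259875 / 545470738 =0.00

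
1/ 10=0.10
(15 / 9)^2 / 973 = 25 / 8757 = 0.00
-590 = -590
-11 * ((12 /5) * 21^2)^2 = -12322316.16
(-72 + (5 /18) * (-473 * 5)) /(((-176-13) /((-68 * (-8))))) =3568912 /1701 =2098.13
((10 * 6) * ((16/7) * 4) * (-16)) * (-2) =122880/7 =17554.29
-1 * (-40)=40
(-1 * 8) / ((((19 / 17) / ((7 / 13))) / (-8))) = 7616 / 247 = 30.83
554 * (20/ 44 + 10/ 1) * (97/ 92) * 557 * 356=13319769370/ 11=1210888124.55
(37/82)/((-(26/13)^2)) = -37/328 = -0.11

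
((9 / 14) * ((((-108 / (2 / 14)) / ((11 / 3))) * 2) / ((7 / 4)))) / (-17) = 8.91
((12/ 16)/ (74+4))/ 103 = 1/ 10712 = 0.00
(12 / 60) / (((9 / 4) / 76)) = 6.76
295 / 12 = 24.58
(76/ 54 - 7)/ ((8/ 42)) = -1057/ 36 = -29.36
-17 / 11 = -1.55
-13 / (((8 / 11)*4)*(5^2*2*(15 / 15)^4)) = -143 / 1600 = -0.09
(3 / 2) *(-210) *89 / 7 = -4005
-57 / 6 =-9.50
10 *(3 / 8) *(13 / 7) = 195 / 28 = 6.96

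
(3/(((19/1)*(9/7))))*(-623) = -4361/57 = -76.51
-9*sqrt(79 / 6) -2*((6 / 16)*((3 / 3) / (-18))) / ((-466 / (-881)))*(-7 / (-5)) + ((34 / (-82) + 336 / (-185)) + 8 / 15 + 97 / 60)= 2496751 / 84830640 -3*sqrt(474) / 2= -32.63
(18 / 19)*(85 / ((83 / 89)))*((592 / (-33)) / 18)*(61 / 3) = -273187280 / 156123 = -1749.82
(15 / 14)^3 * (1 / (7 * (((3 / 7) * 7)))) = 1125 / 19208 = 0.06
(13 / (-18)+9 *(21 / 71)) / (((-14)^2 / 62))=76849 / 125244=0.61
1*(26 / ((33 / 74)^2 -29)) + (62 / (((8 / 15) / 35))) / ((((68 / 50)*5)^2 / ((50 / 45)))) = 105962964439 / 1093911240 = 96.87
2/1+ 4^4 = 258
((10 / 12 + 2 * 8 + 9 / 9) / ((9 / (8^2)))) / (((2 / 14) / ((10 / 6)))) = 119840 / 81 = 1479.51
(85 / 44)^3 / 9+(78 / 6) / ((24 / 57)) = 24284629 / 766656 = 31.68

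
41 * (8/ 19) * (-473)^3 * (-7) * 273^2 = 18108421718515128/ 19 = 953074827290269.89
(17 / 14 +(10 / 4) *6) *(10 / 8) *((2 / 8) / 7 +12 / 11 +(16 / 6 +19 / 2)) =13941205 / 51744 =269.43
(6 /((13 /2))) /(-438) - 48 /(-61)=45430 /57889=0.78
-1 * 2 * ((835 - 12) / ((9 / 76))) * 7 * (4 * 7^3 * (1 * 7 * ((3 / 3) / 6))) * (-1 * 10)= 42049769440 / 27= 1557398868.15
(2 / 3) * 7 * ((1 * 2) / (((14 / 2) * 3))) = 4 / 9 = 0.44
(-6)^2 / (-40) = -9 / 10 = -0.90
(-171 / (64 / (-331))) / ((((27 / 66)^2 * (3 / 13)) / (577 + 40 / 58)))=13228821.64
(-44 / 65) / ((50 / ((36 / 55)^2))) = -0.01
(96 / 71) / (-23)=-96 / 1633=-0.06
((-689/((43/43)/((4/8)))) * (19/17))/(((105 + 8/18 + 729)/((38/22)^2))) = -42532659/30896140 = -1.38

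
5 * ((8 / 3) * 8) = 320 / 3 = 106.67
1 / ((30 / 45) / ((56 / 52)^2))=294 / 169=1.74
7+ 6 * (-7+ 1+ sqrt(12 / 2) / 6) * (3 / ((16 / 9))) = -215 / 4+ 27 * sqrt(6) / 16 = -49.62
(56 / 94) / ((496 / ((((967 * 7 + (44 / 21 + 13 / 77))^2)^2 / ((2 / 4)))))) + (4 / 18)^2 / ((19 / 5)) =18955239408029956286761804 / 3753546302583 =5049954864013.78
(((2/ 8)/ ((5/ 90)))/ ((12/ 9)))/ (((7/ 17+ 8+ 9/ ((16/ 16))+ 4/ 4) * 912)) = 153/ 761216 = 0.00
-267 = -267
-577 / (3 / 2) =-1154 / 3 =-384.67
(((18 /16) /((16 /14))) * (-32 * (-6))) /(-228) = -63 /76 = -0.83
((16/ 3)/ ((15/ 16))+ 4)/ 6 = 218/ 135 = 1.61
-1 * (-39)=39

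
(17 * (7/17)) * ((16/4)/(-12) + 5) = 98/3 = 32.67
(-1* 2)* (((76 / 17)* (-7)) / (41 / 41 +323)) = 266 / 1377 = 0.19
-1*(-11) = 11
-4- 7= -11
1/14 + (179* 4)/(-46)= -4989/322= -15.49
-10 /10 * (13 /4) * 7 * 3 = -273 /4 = -68.25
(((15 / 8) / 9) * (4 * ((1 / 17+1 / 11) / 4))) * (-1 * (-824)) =14420 / 561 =25.70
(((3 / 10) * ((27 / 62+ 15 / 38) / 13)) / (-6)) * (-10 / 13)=489 / 199082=0.00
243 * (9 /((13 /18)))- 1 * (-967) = 51937 /13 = 3995.15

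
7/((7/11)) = 11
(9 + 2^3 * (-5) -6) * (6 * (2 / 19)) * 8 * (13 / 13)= -186.95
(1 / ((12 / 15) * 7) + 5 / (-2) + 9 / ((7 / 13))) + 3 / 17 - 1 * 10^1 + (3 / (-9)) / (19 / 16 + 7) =847159 / 187068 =4.53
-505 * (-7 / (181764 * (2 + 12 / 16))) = 3535 / 499851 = 0.01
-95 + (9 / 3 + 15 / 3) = -87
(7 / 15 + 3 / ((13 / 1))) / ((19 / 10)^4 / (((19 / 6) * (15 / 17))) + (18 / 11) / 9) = 7480000 / 51972687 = 0.14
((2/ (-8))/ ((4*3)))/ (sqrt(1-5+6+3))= -sqrt(5)/ 240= -0.01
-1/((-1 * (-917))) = -1/917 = -0.00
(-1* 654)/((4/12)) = -1962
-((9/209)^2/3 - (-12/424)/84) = -123817/129645208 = -0.00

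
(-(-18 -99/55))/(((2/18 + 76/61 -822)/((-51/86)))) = 2771901/193729190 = 0.01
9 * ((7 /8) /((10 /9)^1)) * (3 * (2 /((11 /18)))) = 15309 /220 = 69.59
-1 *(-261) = 261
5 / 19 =0.26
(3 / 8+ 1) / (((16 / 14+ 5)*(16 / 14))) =539 / 2752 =0.20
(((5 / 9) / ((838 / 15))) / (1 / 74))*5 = 4625 / 1257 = 3.68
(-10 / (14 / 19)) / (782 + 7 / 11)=-1045 / 60263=-0.02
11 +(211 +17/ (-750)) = 166483/ 750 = 221.98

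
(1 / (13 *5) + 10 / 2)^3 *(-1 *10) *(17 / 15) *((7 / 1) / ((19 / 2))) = -16491484576 / 15653625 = -1053.52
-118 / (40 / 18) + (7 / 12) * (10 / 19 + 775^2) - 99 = 399242581 / 1140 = 350212.79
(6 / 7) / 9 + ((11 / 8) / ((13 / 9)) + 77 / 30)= 39463 / 10920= 3.61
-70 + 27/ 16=-68.31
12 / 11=1.09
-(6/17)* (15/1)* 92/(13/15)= -561.99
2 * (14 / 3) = 28 / 3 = 9.33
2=2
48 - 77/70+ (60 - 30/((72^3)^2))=12410561691623/116095057920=106.90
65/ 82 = 0.79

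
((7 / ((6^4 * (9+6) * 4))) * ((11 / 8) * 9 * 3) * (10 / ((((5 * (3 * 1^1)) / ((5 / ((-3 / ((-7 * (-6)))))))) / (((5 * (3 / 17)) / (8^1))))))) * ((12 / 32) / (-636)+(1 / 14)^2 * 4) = -0.00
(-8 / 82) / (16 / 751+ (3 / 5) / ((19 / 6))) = -142690 / 308279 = -0.46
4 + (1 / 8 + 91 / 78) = 127 / 24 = 5.29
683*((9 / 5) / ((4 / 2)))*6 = 18441 / 5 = 3688.20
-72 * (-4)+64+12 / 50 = 8806 / 25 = 352.24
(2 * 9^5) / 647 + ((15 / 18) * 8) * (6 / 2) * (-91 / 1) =-1059442 / 647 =-1637.47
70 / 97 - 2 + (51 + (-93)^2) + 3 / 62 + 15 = 52404613 / 6014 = 8713.77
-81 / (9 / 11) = -99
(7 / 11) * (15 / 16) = 0.60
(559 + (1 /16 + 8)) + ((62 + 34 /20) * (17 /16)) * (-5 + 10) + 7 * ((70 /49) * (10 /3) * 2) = 93325 /96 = 972.14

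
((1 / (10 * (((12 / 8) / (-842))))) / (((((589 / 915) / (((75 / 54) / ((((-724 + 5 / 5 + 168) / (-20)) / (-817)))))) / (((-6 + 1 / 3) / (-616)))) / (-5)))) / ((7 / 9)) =-2346601375 / 11128194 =-210.87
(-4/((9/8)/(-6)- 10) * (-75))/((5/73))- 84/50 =-1758846/4075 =-431.62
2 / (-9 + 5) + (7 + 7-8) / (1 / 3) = 35 / 2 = 17.50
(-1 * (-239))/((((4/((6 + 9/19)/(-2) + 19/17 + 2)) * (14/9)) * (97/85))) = -118305/29488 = -4.01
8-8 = 0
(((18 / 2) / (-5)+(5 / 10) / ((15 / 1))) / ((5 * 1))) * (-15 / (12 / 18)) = 159 / 20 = 7.95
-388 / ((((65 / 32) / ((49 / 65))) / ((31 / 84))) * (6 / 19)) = -6398896 / 38025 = -168.28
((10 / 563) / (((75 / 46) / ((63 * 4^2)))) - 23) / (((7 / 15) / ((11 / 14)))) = -1116489 / 55174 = -20.24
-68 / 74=-34 / 37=-0.92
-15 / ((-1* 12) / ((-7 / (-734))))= 35 / 2936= 0.01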